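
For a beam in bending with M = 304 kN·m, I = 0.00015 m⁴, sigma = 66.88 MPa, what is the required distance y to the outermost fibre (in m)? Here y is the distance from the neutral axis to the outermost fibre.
Model: a beam in bending, so sigma = (M·y) / I.
Solve for y: y = (sigma·I) / M.
Convert to SI units:
  M = 304 kN·m = 304000 N·m
  sigma = 66.88 MPa = 6.688 × 10⁷ Pa
Substitute:
  y = ((6.688 × 10⁷) × 0.00015) / 304000
  y = 0.033 m
Final answer: y = 0.033 m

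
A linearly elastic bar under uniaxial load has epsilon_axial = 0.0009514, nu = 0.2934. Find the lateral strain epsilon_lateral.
Model: a linearly elastic bar under uniaxial load, so epsilon_lateral = -nu·epsilon_axial.
Substitute:
  epsilon_lateral = -(0.2934 × 0.0009514)
  epsilon_lateral = -0.0002791
Final answer: epsilon_lateral = -0.0002791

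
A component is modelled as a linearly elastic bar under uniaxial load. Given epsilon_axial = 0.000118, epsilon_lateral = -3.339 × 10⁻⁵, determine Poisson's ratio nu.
Model: a linearly elastic bar under uniaxial load, so epsilon_lateral = -nu·epsilon_axial.
Solve for nu: nu = -epsilon_lateral / epsilon_axial.
Substitute:
  nu = -(-3.339 × 10⁻⁵) / 0.000118
  nu = 0.283
Final answer: nu = 0.283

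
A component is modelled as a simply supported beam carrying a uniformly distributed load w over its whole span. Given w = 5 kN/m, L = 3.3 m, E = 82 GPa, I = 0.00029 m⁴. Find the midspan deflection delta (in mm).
Model: a simply supported beam carrying a uniformly distributed load w over its whole span, so delta = (5·w·L^4) / (384·E·I).
Convert to SI units:
  w = 5 kN/m = 5000 N/m
  E = 82 GPa = 8.2 × 10¹⁰ Pa
Substitute:
  delta = (5 × 5000 × 3.3^4) / (384 × (8.2 × 10¹⁰) × 0.00029)
  delta = 0.0003247 m
Convert: delta = 0.0003247 m = 0.3247 mm
Final answer: delta = 0.3247 mm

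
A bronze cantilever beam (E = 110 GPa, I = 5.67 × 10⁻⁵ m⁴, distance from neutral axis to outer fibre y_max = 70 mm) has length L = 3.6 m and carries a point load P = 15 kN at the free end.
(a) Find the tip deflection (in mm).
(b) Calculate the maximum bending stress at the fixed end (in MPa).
(a) Tip deflection of a cantilever with an end point load: δ = P·L^3 / (3·E·I). Convert P = 15 kN = 15000 N, E = 110 GPa = 1.1 × 10¹¹ Pa.
  δ = (15000 × 3.6^3) / (3 × (1.1 × 10¹¹) × (5.67 × 10⁻⁵)) = 0.0374 m = 37.4 mm
(b) Maximum bending moment at the fixed end: M = P·L = 15000 × 3.6 = 54000 N·m. Convert y_max = 70 mm = 0.07 m.
  σ = M·y_max / I = (54000 × 0.07) / (5.67 × 10⁻⁵) = 6.667 × 10⁷ Pa = 66.67 MPa
Final answer: (a) δ = 37.4 mm, (b) σ = 66.67 MPa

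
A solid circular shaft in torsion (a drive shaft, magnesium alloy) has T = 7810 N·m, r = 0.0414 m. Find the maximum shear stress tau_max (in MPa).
Model: a solid circular shaft in torsion, so tau_max = (2·T) / (π·r^3).
Substitute:
  tau_max = (2 × 7810) / (π × 0.0414^3)
  tau_max = 7.007 × 10⁷ Pa
Convert: tau_max = 7.007 × 10⁷ Pa = 70.07 MPa
Final answer: tau_max = 70.07 MPa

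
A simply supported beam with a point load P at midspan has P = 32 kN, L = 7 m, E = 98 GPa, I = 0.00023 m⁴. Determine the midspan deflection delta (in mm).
Model: a simply supported beam with a point load P at midspan, so delta = (P·L^3) / (48·E·I).
Convert to SI units:
  P = 32 kN = 32000 N
  E = 98 GPa = 9.8 × 10¹⁰ Pa
Substitute:
  delta = (32000 × 7^3) / (48 × (9.8 × 10¹⁰) × 0.00023)
  delta = 0.01014 m
Convert: delta = 0.01014 m = 10.14 mm
Final answer: delta = 10.14 mm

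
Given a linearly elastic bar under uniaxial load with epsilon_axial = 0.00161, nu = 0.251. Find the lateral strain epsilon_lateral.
Model: a linearly elastic bar under uniaxial load, so epsilon_lateral = -nu·epsilon_axial.
Substitute:
  epsilon_lateral = -(0.251 × 0.00161)
  epsilon_lateral = -0.0004041
Final answer: epsilon_lateral = -0.0004041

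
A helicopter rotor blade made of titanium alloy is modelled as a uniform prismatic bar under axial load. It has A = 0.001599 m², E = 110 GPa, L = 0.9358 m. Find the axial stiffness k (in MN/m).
Model: a uniform prismatic bar under axial load, so k = (A·E) / L.
Convert to SI units:
  E = 110 GPa = 1.1 × 10¹¹ Pa
Substitute:
  k = (0.001599 × (1.1 × 10¹¹)) / 0.9358
  k = 1.88 × 10⁸ N/m
Convert: k = 1.88 × 10⁸ N/m = 188 MN/m
Final answer: k = 188 MN/m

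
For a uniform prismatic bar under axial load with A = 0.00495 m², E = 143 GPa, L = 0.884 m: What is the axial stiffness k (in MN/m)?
Model: a uniform prismatic bar under axial load, so k = (A·E) / L.
Convert to SI units:
  E = 143 GPa = 1.43 × 10¹¹ Pa
Substitute:
  k = (0.00495 × (1.43 × 10¹¹)) / 0.884
  k = 8.007 × 10⁸ N/m
Convert: k = 8.007 × 10⁸ N/m = 800.7 MN/m
Final answer: k = 800.7 MN/m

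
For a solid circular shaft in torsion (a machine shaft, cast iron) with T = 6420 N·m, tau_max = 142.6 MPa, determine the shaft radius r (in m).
Model: a solid circular shaft in torsion, so tau_max = (2·T) / (π·r^3).
Solve for r: r = ((2·T) / (π·tau_max))^(1/3).
Convert to SI units:
  tau_max = 142.6 MPa = 1.426 × 10⁸ Pa
Substitute:
  r = ((2 × 6420) / (π × (1.426 × 10⁸)))^(1/3)
  r = 0.0306 m
Final answer: r = 0.0306 m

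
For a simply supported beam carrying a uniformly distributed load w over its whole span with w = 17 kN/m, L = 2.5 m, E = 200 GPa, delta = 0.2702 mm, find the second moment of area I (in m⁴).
Model: a simply supported beam carrying a uniformly distributed load w over its whole span, so delta = (5·w·L^4) / (384·E·I).
Solve for I: I = (5·w·L^4) / (384·delta·E).
Convert to SI units:
  w = 17 kN/m = 17000 N/m
  E = 200 GPa = 2 × 10¹¹ Pa
  delta = 0.2702 mm = 0.0002702 m
Substitute:
  I = (5 × 17000 × 2.5^4) / (384 × 0.0002702 × (2 × 10¹¹))
  I = 0.00016 m⁴
Final answer: I = 0.00016 m⁴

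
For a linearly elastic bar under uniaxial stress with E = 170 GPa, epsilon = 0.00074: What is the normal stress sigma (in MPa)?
Model: a linearly elastic bar under uniaxial stress, so sigma = E·epsilon.
Convert to SI units:
  E = 170 GPa = 1.7 × 10¹¹ Pa
Substitute:
  sigma = (1.7 × 10¹¹) × 0.00074
  sigma = 1.258 × 10⁸ Pa
Convert: sigma = 1.258 × 10⁸ Pa = 125.8 MPa
Final answer: sigma = 125.8 MPa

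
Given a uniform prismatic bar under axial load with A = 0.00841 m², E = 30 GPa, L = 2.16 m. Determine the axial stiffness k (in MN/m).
Model: a uniform prismatic bar under axial load, so k = (A·E) / L.
Convert to SI units:
  E = 30 GPa = 3 × 10¹⁰ Pa
Substitute:
  k = (0.00841 × (3 × 10¹⁰)) / 2.16
  k = 1.168 × 10⁸ N/m
Convert: k = 1.168 × 10⁸ N/m = 116.8 MN/m
Final answer: k = 116.8 MN/m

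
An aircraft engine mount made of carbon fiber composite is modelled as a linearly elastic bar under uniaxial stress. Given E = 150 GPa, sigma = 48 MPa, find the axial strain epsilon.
Model: a linearly elastic bar under uniaxial stress, so sigma = E·epsilon.
Solve for epsilon: epsilon = sigma / E.
Convert to SI units:
  E = 150 GPa = 1.5 × 10¹¹ Pa
  sigma = 48 MPa = 4.8 × 10⁷ Pa
Substitute:
  epsilon = (4.8 × 10⁷) / (1.5 × 10¹¹)
  epsilon = 0.00032
Final answer: epsilon = 0.00032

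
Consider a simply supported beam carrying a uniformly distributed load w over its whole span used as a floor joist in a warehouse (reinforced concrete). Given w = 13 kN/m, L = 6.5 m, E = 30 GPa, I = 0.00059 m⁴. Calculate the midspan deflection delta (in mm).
Model: a simply supported beam carrying a uniformly distributed load w over its whole span, so delta = (5·w·L^4) / (384·E·I).
Convert to SI units:
  w = 13 kN/m = 13000 N/m
  E = 30 GPa = 3 × 10¹⁰ Pa
Substitute:
  delta = (5 × 13000 × 6.5^4) / (384 × (3 × 10¹⁰) × 0.00059)
  delta = 0.01707 m
Convert: delta = 0.01707 m = 17.07 mm
Final answer: delta = 17.07 mm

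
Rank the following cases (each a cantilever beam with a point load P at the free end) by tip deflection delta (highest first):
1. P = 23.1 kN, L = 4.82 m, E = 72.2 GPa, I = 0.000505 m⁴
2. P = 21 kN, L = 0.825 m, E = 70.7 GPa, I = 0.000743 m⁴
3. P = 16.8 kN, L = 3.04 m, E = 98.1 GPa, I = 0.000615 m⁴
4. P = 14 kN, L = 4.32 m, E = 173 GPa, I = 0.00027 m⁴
Model: a cantilever beam with a point load P at the free end, so delta = (P·L^3) / (3·E·I) (SI units).
  Case 1: delta = (23100 × 4.82^3) / (3 × (7.22 × 10¹⁰) × 0.000505) = 0.02365 m = 23.65 mm
  Case 2: delta = (21000 × 0.825^3) / (3 × (7.07 × 10¹⁰) × 0.000743) = 7.483 × 10⁻⁵ m = 0.07483 mm
  Case 3: delta = (16800 × 3.04^3) / (3 × (9.81 × 10¹⁰) × 0.000615) = 0.002608 m = 2.608 mm
  Case 4: delta = (14000 × 4.32^3) / (3 × (1.73 × 10¹¹) × 0.00027) = 0.008055 m = 8.055 mm
Ordering: 23.65 mm (case 1) > 8.055 mm (case 4) > 2.608 mm (case 3) > 0.07483 mm (case 2)
Final answer: 1, 4, 3, 2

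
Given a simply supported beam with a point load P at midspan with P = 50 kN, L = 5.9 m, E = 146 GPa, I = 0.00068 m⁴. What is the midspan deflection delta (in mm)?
Model: a simply supported beam with a point load P at midspan, so delta = (P·L^3) / (48·E·I).
Convert to SI units:
  P = 50 kN = 50000 N
  E = 146 GPa = 1.46 × 10¹¹ Pa
Substitute:
  delta = (50000 × 5.9^3) / (48 × (1.46 × 10¹¹) × 0.00068)
  delta = 0.002155 m
Convert: delta = 0.002155 m = 2.155 mm
Final answer: delta = 2.155 mm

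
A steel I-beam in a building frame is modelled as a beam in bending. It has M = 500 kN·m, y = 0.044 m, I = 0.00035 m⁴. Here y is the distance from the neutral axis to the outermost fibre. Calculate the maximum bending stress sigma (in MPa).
Model: a beam in bending, so sigma = (M·y) / I.
Convert to SI units:
  M = 500 kN·m = 500000 N·m
Substitute:
  sigma = (500000 × 0.044) / 0.00035
  sigma = 6.286 × 10⁷ Pa
Convert: sigma = 6.286 × 10⁷ Pa = 62.86 MPa
Final answer: sigma = 62.86 MPa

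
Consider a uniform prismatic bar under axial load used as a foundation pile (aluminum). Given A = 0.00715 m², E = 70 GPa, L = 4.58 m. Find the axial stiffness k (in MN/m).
Model: a uniform prismatic bar under axial load, so k = (A·E) / L.
Convert to SI units:
  E = 70 GPa = 7 × 10¹⁰ Pa
Substitute:
  k = (0.00715 × (7 × 10¹⁰)) / 4.58
  k = 1.093 × 10⁸ N/m
Convert: k = 1.093 × 10⁸ N/m = 109.3 MN/m
Final answer: k = 109.3 MN/m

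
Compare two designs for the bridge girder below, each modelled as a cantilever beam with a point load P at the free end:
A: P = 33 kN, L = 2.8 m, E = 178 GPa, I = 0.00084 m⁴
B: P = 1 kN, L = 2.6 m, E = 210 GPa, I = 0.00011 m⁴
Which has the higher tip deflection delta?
Model: a cantilever beam with a point load P at the free end, so delta = (P·L^3) / (3·E·I) (SI units).
  A: delta = (33000 × 2.8^3) / (3 × (1.78 × 10¹¹) × 0.00084) = 0.001615 m = 1.615 mm
  B: delta = (1000 × 2.6^3) / (3 × (2.1 × 10¹¹) × 0.00011) = 0.0002536 m = 0.2536 mm
1.615 mm > 0.2536 mm, so A is larger.
Final answer: A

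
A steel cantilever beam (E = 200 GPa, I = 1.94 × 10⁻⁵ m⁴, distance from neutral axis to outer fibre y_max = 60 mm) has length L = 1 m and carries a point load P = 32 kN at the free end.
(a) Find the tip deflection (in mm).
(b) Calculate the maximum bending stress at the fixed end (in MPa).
(a) Tip deflection of a cantilever with an end point load: δ = P·L^3 / (3·E·I). Convert P = 32 kN = 32000 N, E = 200 GPa = 2 × 10¹¹ Pa.
  δ = (32000 × 1^3) / (3 × (2 × 10¹¹) × (1.94 × 10⁻⁵)) = 0.002749 m = 2.749 mm
(b) Maximum bending moment at the fixed end: M = P·L = 32000 × 1 = 32000 N·m. Convert y_max = 60 mm = 0.06 m.
  σ = M·y_max / I = (32000 × 0.06) / (1.94 × 10⁻⁵) = 9.897 × 10⁷ Pa = 98.97 MPa
Final answer: (a) δ = 2.749 mm, (b) σ = 98.97 MPa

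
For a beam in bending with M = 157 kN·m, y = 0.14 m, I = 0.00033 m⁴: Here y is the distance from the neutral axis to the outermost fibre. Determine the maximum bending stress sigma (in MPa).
Model: a beam in bending, so sigma = (M·y) / I.
Convert to SI units:
  M = 157 kN·m = 157000 N·m
Substitute:
  sigma = (157000 × 0.14) / 0.00033
  sigma = 6.661 × 10⁷ Pa
Convert: sigma = 6.661 × 10⁷ Pa = 66.61 MPa
Final answer: sigma = 66.61 MPa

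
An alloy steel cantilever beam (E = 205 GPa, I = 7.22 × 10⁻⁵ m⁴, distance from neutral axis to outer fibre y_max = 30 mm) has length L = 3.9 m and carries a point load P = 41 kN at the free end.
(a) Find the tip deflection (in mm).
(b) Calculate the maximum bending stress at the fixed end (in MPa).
(a) Tip deflection of a cantilever with an end point load: δ = P·L^3 / (3·E·I). Convert P = 41 kN = 41000 N, E = 205 GPa = 2.05 × 10¹¹ Pa.
  δ = (41000 × 3.9^3) / (3 × (2.05 × 10¹¹) × (7.22 × 10⁻⁵)) = 0.05477 m = 54.77 mm
(b) Maximum bending moment at the fixed end: M = P·L = 41000 × 3.9 = 159900 N·m. Convert y_max = 30 mm = 0.03 m.
  σ = M·y_max / I = (159900 × 0.03) / (7.22 × 10⁻⁵) = 6.644 × 10⁷ Pa = 66.44 MPa
Final answer: (a) δ = 54.77 mm, (b) σ = 66.44 MPa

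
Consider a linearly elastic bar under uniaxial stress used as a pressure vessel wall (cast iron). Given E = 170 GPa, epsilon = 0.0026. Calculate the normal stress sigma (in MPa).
Model: a linearly elastic bar under uniaxial stress, so sigma = E·epsilon.
Convert to SI units:
  E = 170 GPa = 1.7 × 10¹¹ Pa
Substitute:
  sigma = (1.7 × 10¹¹) × 0.0026
  sigma = 4.42 × 10⁸ Pa
Convert: sigma = 4.42 × 10⁸ Pa = 442 MPa
Final answer: sigma = 442 MPa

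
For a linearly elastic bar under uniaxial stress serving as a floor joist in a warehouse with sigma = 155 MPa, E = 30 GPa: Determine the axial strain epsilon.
Model: a linearly elastic bar under uniaxial stress, so epsilon = sigma / E.
Convert to SI units:
  sigma = 155 MPa = 1.55 × 10⁸ Pa
  E = 30 GPa = 3 × 10¹⁰ Pa
Substitute:
  epsilon = (1.55 × 10⁸) / (3 × 10¹⁰)
  epsilon = 0.005167
Final answer: epsilon = 0.005167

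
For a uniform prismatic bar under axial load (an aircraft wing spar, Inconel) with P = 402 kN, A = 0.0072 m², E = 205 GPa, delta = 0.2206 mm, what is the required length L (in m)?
Model: a uniform prismatic bar under axial load, so delta = (P·L) / (A·E).
Solve for L: L = (delta·A·E) / P.
Convert to SI units:
  P = 402 kN = 402000 N
  E = 205 GPa = 2.05 × 10¹¹ Pa
  delta = 0.2206 mm = 0.0002206 m
Substitute:
  L = (0.0002206 × 0.0072 × (2.05 × 10¹¹)) / 402000
  L = 0.81 m
Final answer: L = 0.81 m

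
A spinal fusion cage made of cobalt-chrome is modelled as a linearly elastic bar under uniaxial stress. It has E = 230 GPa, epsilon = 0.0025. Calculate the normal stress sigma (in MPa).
Model: a linearly elastic bar under uniaxial stress, so sigma = E·epsilon.
Convert to SI units:
  E = 230 GPa = 2.3 × 10¹¹ Pa
Substitute:
  sigma = (2.3 × 10¹¹) × 0.0025
  sigma = 5.75 × 10⁸ Pa
Convert: sigma = 5.75 × 10⁸ Pa = 575 MPa
Final answer: sigma = 575 MPa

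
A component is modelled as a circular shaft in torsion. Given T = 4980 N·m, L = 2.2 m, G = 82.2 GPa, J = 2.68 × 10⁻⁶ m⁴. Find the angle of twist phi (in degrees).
Model: a circular shaft in torsion, so phi = (T·L) / (G·J).
Convert to SI units:
  G = 82.2 GPa = 8.22 × 10¹⁰ Pa
Substitute:
  phi = (4980 × 2.2) / ((8.22 × 10¹⁰) × (2.68 × 10⁻⁶))
  phi = 0.04973 rad
Convert to degrees: phi = 0.04973 × 180/π = 2.849°
Final answer: phi = 2.849°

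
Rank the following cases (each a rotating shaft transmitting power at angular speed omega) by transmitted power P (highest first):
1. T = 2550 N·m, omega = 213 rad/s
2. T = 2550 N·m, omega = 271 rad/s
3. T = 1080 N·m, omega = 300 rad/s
Model: a rotating shaft transmitting power at angular speed omega, so P = T·omega (SI units).
  Case 1: P = 2550 × 213 = 543200 W = 543.2 kW
  Case 2: P = 2550 × 271 = 691000 W = 691 kW
  Case 3: P = 1080 × 300 = 324000 W = 324 kW
Ordering: 691 kW (case 2) > 543.2 kW (case 1) > 324 kW (case 3)
Final answer: 2, 1, 3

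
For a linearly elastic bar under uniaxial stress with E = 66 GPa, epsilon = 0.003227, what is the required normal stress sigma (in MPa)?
Model: a linearly elastic bar under uniaxial stress, so epsilon = sigma / E.
Solve for sigma: sigma = epsilon·E.
Convert to SI units:
  E = 66 GPa = 6.6 × 10¹⁰ Pa
Substitute:
  sigma = 0.003227 × (6.6 × 10¹⁰)
  sigma = 2.13 × 10⁸ Pa
Convert: sigma = 2.13 × 10⁸ Pa = 213 MPa
Final answer: sigma = 213 MPa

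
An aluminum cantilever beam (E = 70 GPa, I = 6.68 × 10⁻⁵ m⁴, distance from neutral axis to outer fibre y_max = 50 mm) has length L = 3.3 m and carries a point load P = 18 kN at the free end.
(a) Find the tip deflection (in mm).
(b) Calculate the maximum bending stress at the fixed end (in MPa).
(a) Tip deflection of a cantilever with an end point load: δ = P·L^3 / (3·E·I). Convert P = 18 kN = 18000 N, E = 70 GPa = 7 × 10¹⁰ Pa.
  δ = (18000 × 3.3^3) / (3 × (7 × 10¹⁰) × (6.68 × 10⁻⁵)) = 0.04611 m = 46.11 mm
(b) Maximum bending moment at the fixed end: M = P·L = 18000 × 3.3 = 59400 N·m. Convert y_max = 50 mm = 0.05 m.
  σ = M·y_max / I = (59400 × 0.05) / (6.68 × 10⁻⁵) = 4.446 × 10⁷ Pa = 44.46 MPa
Final answer: (a) δ = 46.11 mm, (b) σ = 44.46 MPa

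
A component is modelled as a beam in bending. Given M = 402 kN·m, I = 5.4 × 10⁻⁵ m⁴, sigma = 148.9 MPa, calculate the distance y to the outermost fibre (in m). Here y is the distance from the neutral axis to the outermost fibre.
Model: a beam in bending, so sigma = (M·y) / I.
Solve for y: y = (sigma·I) / M.
Convert to SI units:
  M = 402 kN·m = 402000 N·m
  sigma = 148.9 MPa = 1.489 × 10⁸ Pa
Substitute:
  y = ((1.489 × 10⁸) × (5.4 × 10⁻⁵)) / 402000
  y = 0.02 m
Final answer: y = 0.02 m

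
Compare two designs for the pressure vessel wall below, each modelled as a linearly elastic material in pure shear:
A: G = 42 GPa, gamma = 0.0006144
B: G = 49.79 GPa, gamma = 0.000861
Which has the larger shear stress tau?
Model: a linearly elastic material in pure shear, so tau = G·gamma (SI units).
  A: tau = (4.2 × 10¹⁰) × 0.0006144 = 2.58 × 10⁷ Pa = 25.8 MPa
  B: tau = (4.979 × 10¹⁰) × 0.000861 = 4.287 × 10⁷ Pa = 42.87 MPa
42.87 MPa > 25.8 MPa, so B is larger.
Final answer: B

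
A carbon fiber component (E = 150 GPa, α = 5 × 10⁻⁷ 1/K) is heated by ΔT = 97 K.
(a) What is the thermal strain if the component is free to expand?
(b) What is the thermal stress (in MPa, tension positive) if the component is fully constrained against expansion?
(a) Free thermal strain ε_th = α·ΔT = (5 × 10⁻⁷) × 97 = 4.85 × 10⁻⁵
(b) Fully constrained, the expansion is suppressed, so σ = -E·α·ΔT. Convert E = 150 GPa = 1.5 × 10¹¹ Pa.
  σ = -(1.5 × 10¹¹) × (5 × 10⁻⁷) × 97 = -7.275 × 10⁶ Pa = -7.275 MPa (compressive)
Final answer: (a) ε_th = 4.85 × 10⁻⁵, (b) σ = -7.275 MPa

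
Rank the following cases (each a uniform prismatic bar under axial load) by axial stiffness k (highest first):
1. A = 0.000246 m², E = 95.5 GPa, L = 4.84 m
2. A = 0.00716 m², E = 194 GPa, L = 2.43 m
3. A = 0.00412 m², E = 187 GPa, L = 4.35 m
Model: a uniform prismatic bar under axial load, so k = (A·E) / L (SI units).
  Case 1: k = (0.000246 × (9.55 × 10¹⁰)) / 4.84 = 4.854 × 10⁶ N/m = 4.854 MN/m
  Case 2: k = (0.00716 × (1.94 × 10¹¹)) / 2.43 = 5.716 × 10⁸ N/m = 571.6 MN/m
  Case 3: k = (0.00412 × (1.87 × 10¹¹)) / 4.35 = 1.771 × 10⁸ N/m = 177.1 MN/m
Ordering: 571.6 MN/m (case 2) > 177.1 MN/m (case 3) > 4.854 MN/m (case 1)
Final answer: 2, 3, 1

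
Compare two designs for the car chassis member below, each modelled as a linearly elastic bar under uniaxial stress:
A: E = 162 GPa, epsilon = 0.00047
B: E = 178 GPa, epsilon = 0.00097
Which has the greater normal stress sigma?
Model: a linearly elastic bar under uniaxial stress, so sigma = E·epsilon (SI units).
  A: sigma = (1.62 × 10¹¹) × 0.00047 = 7.614 × 10⁷ Pa = 76.14 MPa
  B: sigma = (1.78 × 10¹¹) × 0.00097 = 1.727 × 10⁸ Pa = 172.7 MPa
172.7 MPa > 76.14 MPa, so B is larger.
Final answer: B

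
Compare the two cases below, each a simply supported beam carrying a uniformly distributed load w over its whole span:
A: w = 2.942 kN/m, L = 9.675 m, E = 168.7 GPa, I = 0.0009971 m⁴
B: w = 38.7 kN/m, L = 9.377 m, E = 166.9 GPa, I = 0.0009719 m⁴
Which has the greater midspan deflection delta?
Model: a simply supported beam carrying a uniformly distributed load w over its whole span, so delta = (5·w·L^4) / (384·E·I) (SI units).
  A: delta = (5 × 2942 × 9.675^4) / (384 × (1.687 × 10¹¹) × 0.0009971) = 0.001995 m = 1.995 mm
  B: delta = (5 × 38700 × 9.377^4) / (384 × (1.669 × 10¹¹) × 0.0009719) = 0.02402 m = 24.02 mm
24.02 mm > 1.995 mm, so B is larger.
Final answer: B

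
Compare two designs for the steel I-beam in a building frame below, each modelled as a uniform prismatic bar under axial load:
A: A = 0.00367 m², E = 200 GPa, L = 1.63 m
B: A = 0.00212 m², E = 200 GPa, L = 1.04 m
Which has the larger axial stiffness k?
Model: a uniform prismatic bar under axial load, so k = (A·E) / L (SI units).
  A: k = (0.00367 × (2 × 10¹¹)) / 1.63 = 4.503 × 10⁸ N/m = 450.3 MN/m
  B: k = (0.00212 × (2 × 10¹¹)) / 1.04 = 4.077 × 10⁸ N/m = 407.7 MN/m
450.3 MN/m > 407.7 MN/m, so A is larger.
Final answer: A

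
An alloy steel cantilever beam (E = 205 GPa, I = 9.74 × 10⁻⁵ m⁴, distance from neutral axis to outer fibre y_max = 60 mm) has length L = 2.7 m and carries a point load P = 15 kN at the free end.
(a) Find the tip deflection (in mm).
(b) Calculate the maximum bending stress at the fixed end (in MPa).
(a) Tip deflection of a cantilever with an end point load: δ = P·L^3 / (3·E·I). Convert P = 15 kN = 15000 N, E = 205 GPa = 2.05 × 10¹¹ Pa.
  δ = (15000 × 2.7^3) / (3 × (2.05 × 10¹¹) × (9.74 × 10⁻⁵)) = 0.004929 m = 4.929 mm
(b) Maximum bending moment at the fixed end: M = P·L = 15000 × 2.7 = 40500 N·m. Convert y_max = 60 mm = 0.06 m.
  σ = M·y_max / I = (40500 × 0.06) / (9.74 × 10⁻⁵) = 2.495 × 10⁷ Pa = 24.95 MPa
Final answer: (a) δ = 4.929 mm, (b) σ = 24.95 MPa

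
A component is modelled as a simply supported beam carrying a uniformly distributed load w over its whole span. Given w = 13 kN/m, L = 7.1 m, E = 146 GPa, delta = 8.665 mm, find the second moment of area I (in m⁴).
Model: a simply supported beam carrying a uniformly distributed load w over its whole span, so delta = (5·w·L^4) / (384·E·I).
Solve for I: I = (5·w·L^4) / (384·delta·E).
Convert to SI units:
  w = 13 kN/m = 13000 N/m
  E = 146 GPa = 1.46 × 10¹¹ Pa
  delta = 8.665 mm = 0.008665 m
Substitute:
  I = (5 × 13000 × 7.1^4) / (384 × 0.008665 × (1.46 × 10¹¹))
  I = 0.00034 m⁴
Final answer: I = 0.00034 m⁴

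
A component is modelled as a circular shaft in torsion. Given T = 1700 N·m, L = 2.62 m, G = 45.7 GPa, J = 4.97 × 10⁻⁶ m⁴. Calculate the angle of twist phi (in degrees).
Model: a circular shaft in torsion, so phi = (T·L) / (G·J).
Convert to SI units:
  G = 45.7 GPa = 4.57 × 10¹⁰ Pa
Substitute:
  phi = (1700 × 2.62) / ((4.57 × 10¹⁰) × (4.97 × 10⁻⁶))
  phi = 0.01961 rad
Convert to degrees: phi = 0.01961 × 180/π = 1.124°
Final answer: phi = 1.124°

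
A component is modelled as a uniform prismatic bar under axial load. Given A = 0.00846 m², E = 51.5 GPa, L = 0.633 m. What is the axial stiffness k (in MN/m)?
Model: a uniform prismatic bar under axial load, so k = (A·E) / L.
Convert to SI units:
  E = 51.5 GPa = 5.15 × 10¹⁰ Pa
Substitute:
  k = (0.00846 × (5.15 × 10¹⁰)) / 0.633
  k = 6.883 × 10⁸ N/m
Convert: k = 6.883 × 10⁸ N/m = 688.3 MN/m
Final answer: k = 688.3 MN/m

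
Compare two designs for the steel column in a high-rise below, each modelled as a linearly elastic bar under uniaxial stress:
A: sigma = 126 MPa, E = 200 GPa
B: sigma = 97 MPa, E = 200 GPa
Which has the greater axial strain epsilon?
Model: a linearly elastic bar under uniaxial stress, so epsilon = sigma / E (SI units).
  A: epsilon = (1.26 × 10⁸) / (2 × 10¹¹) = 0.00063
  B: epsilon = (9.7 × 10⁷) / (2 × 10¹¹) = 0.000485
0.00063 > 0.000485, so A is larger.
Final answer: A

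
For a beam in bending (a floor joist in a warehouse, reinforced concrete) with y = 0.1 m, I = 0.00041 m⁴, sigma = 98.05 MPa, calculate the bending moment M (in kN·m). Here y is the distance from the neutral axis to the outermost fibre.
Model: a beam in bending, so sigma = (M·y) / I.
Solve for M: M = (sigma·I) / y.
Convert to SI units:
  sigma = 98.05 MPa = 9.805 × 10⁷ Pa
Substitute:
  M = ((9.805 × 10⁷) × 0.00041) / 0.1
  M = 402000 N·m
Convert: M = 402000 N·m = 402 kN·m
Final answer: M = 402 kN·m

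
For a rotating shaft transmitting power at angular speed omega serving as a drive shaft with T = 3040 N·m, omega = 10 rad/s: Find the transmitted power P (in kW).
Model: a rotating shaft transmitting power at angular speed omega, so P = T·omega.
Substitute:
  P = 3040 × 10
  P = 30400 W
Convert: P = 30400 W = 30.4 kW
Final answer: P = 30.4 kW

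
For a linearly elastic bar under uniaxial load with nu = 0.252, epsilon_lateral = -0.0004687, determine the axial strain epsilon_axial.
Model: a linearly elastic bar under uniaxial load, so epsilon_lateral = -nu·epsilon_axial.
Solve for epsilon_axial: epsilon_axial = -epsilon_lateral / nu.
Substitute:
  epsilon_axial = -(-0.0004687) / 0.252
  epsilon_axial = 0.00186
Final answer: epsilon_axial = 0.00186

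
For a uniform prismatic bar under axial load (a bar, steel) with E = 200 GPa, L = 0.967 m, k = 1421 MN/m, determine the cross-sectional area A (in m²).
Model: a uniform prismatic bar under axial load, so k = (A·E) / L.
Solve for A: A = (k·L) / E.
Convert to SI units:
  E = 200 GPa = 2 × 10¹¹ Pa
  k = 1421 MN/m = 1.421 × 10⁹ N/m
Substitute:
  A = ((1.421 × 10⁹) × 0.967) / (2 × 10¹¹)
  A = 0.006871 m²
Final answer: A = 0.006871 m²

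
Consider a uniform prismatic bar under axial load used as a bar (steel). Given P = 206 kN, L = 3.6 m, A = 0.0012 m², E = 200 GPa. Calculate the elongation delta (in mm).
Model: a uniform prismatic bar under axial load, so delta = (P·L) / (A·E).
Convert to SI units:
  P = 206 kN = 206000 N
  E = 200 GPa = 2 × 10¹¹ Pa
Substitute:
  delta = (206000 × 3.6) / (0.0012 × (2 × 10¹¹))
  delta = 0.00309 m
Convert: delta = 0.00309 m = 3.09 mm
Final answer: delta = 3.09 mm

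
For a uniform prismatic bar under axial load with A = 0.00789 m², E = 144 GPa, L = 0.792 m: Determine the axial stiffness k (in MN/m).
Model: a uniform prismatic bar under axial load, so k = (A·E) / L.
Convert to SI units:
  E = 144 GPa = 1.44 × 10¹¹ Pa
Substitute:
  k = (0.00789 × (1.44 × 10¹¹)) / 0.792
  k = 1.435 × 10⁹ N/m
Convert: k = 1.435 × 10⁹ N/m = 1435 MN/m
Final answer: k = 1435 MN/m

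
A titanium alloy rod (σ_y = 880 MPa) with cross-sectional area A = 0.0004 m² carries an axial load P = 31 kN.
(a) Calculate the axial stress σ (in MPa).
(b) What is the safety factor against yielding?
(a) Axial stress σ = P/A. Convert P = 31 kN = 31000 N.
  σ = 31000 / 0.0004 = 7.75 × 10⁷ Pa = 77.5 MPa
(b) Safety factor SF = σ_y/σ = 880 / 77.5 = 11.35
Final answer: (a) σ = 77.5 MPa, (b) SF = 11.35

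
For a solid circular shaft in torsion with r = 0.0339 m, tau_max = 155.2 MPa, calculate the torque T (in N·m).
Model: a solid circular shaft in torsion, so tau_max = (2·T) / (π·r^3).
Solve for T: T = (π·tau_max·r^3) / 2.
Convert to SI units:
  tau_max = 155.2 MPa = 1.552 × 10⁸ Pa
Substitute:
  T = (π × (1.552 × 10⁸) × 0.0339^3) / 2
  T = 9498 N·m
Final answer: T = 9498 N·m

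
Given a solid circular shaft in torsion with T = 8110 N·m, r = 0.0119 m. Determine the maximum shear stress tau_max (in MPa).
Model: a solid circular shaft in torsion, so tau_max = (2·T) / (π·r^3).
Substitute:
  tau_max = (2 × 8110) / (π × 0.0119^3)
  tau_max = 3.064 × 10⁹ Pa
Convert: tau_max = 3.064 × 10⁹ Pa = 3064 MPa
Final answer: tau_max = 3064 MPa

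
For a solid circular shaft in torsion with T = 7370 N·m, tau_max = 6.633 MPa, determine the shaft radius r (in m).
Model: a solid circular shaft in torsion, so tau_max = (2·T) / (π·r^3).
Solve for r: r = ((2·T) / (π·tau_max))^(1/3).
Convert to SI units:
  tau_max = 6.633 MPa = 6.633 × 10⁶ Pa
Substitute:
  r = ((2 × 7370) / (π × (6.633 × 10⁶)))^(1/3)
  r = 0.0891 m
Final answer: r = 0.0891 m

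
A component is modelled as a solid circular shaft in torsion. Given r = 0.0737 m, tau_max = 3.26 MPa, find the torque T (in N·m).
Model: a solid circular shaft in torsion, so tau_max = (2·T) / (π·r^3).
Solve for T: T = (π·tau_max·r^3) / 2.
Convert to SI units:
  tau_max = 3.26 MPa = 3.26 × 10⁶ Pa
Substitute:
  T = (π × (3.26 × 10⁶) × 0.0737^3) / 2
  T = 2050 N·m
Final answer: T = 2050 N·m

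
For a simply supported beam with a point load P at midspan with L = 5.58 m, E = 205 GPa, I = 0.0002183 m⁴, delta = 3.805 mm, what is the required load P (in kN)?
Model: a simply supported beam with a point load P at midspan, so delta = (P·L^3) / (48·E·I).
Solve for P: P = (48·delta·E·I) / L^3.
Convert to SI units:
  E = 205 GPa = 2.05 × 10¹¹ Pa
  delta = 3.805 mm = 0.003805 m
Substitute:
  P = (48 × 0.003805 × (2.05 × 10¹¹) × 0.0002183) / 5.58^3
  P = 47040 N
Convert: P = 47040 N = 47.04 kN
Final answer: P = 47.04 kN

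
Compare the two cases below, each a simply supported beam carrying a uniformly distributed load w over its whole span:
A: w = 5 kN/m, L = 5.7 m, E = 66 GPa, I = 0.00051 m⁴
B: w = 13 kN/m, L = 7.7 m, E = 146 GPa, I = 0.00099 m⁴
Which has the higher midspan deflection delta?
Model: a simply supported beam carrying a uniformly distributed load w over its whole span, so delta = (5·w·L^4) / (384·E·I) (SI units).
  A: delta = (5 × 5000 × 5.7^4) / (384 × (6.6 × 10¹⁰) × 0.00051) = 0.002042 m = 2.042 mm
  B: delta = (5 × 13000 × 7.7^4) / (384 × (1.46 × 10¹¹) × 0.00099) = 0.004117 m = 4.117 mm
4.117 mm > 2.042 mm, so B is larger.
Final answer: B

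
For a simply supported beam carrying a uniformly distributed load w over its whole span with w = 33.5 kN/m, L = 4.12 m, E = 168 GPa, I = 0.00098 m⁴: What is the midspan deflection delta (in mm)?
Model: a simply supported beam carrying a uniformly distributed load w over its whole span, so delta = (5·w·L^4) / (384·E·I).
Convert to SI units:
  w = 33.5 kN/m = 33500 N/m
  E = 168 GPa = 1.68 × 10¹¹ Pa
Substitute:
  delta = (5 × 33500 × 4.12^4) / (384 × (1.68 × 10¹¹) × 0.00098)
  delta = 0.0007634 m
Convert: delta = 0.0007634 m = 0.7634 mm
Final answer: delta = 0.7634 mm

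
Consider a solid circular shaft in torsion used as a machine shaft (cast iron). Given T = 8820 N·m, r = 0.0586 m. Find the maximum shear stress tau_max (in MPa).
Model: a solid circular shaft in torsion, so tau_max = (2·T) / (π·r^3).
Substitute:
  tau_max = (2 × 8820) / (π × 0.0586^3)
  tau_max = 2.79 × 10⁷ Pa
Convert: tau_max = 2.79 × 10⁷ Pa = 27.9 MPa
Final answer: tau_max = 27.9 MPa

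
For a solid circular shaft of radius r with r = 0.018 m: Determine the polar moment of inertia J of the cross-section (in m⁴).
Model: a solid circular shaft of radius r, so J = (π·r^4) / 2.
Substitute:
  J = (π × 0.018^4) / 2
  J = 1.649 × 10⁻⁷ m⁴
Final answer: J = 1.649 × 10⁻⁷ m⁴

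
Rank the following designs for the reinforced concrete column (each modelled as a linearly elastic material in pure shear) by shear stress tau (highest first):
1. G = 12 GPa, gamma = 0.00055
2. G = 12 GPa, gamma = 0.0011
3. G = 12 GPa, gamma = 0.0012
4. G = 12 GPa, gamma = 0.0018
Model: a linearly elastic material in pure shear, so tau = G·gamma (SI units).
  Case 1: tau = (1.2 × 10¹⁰) × 0.00055 = 6.6 × 10⁶ Pa = 6.6 MPa
  Case 2: tau = (1.2 × 10¹⁰) × 0.0011 = 1.32 × 10⁷ Pa = 13.2 MPa
  Case 3: tau = (1.2 × 10¹⁰) × 0.0012 = 1.44 × 10⁷ Pa = 14.4 MPa
  Case 4: tau = (1.2 × 10¹⁰) × 0.0018 = 2.16 × 10⁷ Pa = 21.6 MPa
Ordering: 21.6 MPa (case 4) > 14.4 MPa (case 3) > 13.2 MPa (case 2) > 6.6 MPa (case 1)
Final answer: 4, 3, 2, 1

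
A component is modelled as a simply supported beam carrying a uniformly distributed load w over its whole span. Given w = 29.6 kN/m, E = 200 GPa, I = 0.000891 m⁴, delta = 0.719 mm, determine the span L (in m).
Model: a simply supported beam carrying a uniformly distributed load w over its whole span, so delta = (5·w·L^4) / (384·E·I).
Solve for L: L = ((384·delta·E·I) / (5·w))^(1/4).
Convert to SI units:
  w = 29.6 kN/m = 29600 N/m
  E = 200 GPa = 2 × 10¹¹ Pa
  delta = 0.719 mm = 0.000719 m
Substitute:
  L = ((384 × 0.000719 × (2 × 10¹¹) × 0.000891) / (5 × 29600))^(1/4)
  L = 4.27 m
Final answer: L = 4.27 m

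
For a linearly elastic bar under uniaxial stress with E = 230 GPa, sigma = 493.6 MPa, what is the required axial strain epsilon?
Model: a linearly elastic bar under uniaxial stress, so sigma = E·epsilon.
Solve for epsilon: epsilon = sigma / E.
Convert to SI units:
  E = 230 GPa = 2.3 × 10¹¹ Pa
  sigma = 493.6 MPa = 4.936 × 10⁸ Pa
Substitute:
  epsilon = (4.936 × 10⁸) / (2.3 × 10¹¹)
  epsilon = 0.002146
Final answer: epsilon = 0.002146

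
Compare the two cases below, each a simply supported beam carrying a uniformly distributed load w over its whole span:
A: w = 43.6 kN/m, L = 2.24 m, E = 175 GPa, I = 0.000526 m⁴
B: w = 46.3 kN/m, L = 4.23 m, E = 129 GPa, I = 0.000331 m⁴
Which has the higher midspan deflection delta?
Model: a simply supported beam carrying a uniformly distributed load w over its whole span, so delta = (5·w·L^4) / (384·E·I) (SI units).
  A: delta = (5 × 43600 × 2.24^4) / (384 × (1.75 × 10¹¹) × 0.000526) = 0.0001553 m = 0.1553 mm
  B: delta = (5 × 46300 × 4.23^4) / (384 × (1.29 × 10¹¹) × 0.000331) = 0.00452 m = 4.52 mm
4.52 mm > 0.1553 mm, so B is larger.
Final answer: B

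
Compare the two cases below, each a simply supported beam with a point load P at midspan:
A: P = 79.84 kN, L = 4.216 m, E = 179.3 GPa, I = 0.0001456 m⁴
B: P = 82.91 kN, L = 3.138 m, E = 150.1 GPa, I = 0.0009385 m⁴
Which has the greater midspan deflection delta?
Model: a simply supported beam with a point load P at midspan, so delta = (P·L^3) / (48·E·I) (SI units).
  A: delta = (79840 × 4.216^3) / (48 × (1.793 × 10¹¹) × 0.0001456) = 0.004775 m = 4.775 mm
  B: delta = (82910 × 3.138^3) / (48 × (1.501 × 10¹¹) × 0.0009385) = 0.0003789 m = 0.3789 mm
4.775 mm > 0.3789 mm, so A is larger.
Final answer: A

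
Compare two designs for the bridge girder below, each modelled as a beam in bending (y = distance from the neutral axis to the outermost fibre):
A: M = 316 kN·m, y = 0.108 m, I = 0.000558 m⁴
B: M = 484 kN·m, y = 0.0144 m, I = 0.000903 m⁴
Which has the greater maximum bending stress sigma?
Model: a beam in bending (y = distance from the neutral axis to the outermost fibre), so sigma = (M·y) / I (SI units).
  A: sigma = (316000 × 0.108) / 0.000558 = 6.116 × 10⁷ Pa = 61.16 MPa
  B: sigma = (484000 × 0.0144) / 0.000903 = 7.718 × 10⁶ Pa = 7.718 MPa
61.16 MPa > 7.718 MPa, so A is larger.
Final answer: A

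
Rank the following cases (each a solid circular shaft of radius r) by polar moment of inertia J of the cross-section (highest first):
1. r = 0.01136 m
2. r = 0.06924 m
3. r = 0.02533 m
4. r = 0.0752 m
Model: a solid circular shaft of radius r, so J = (π·r^4) / 2 (SI units).
  Case 1: J = (π × 0.01136^4) / 2 = 2.616 × 10⁻⁸ m⁴
  Case 2: J = (π × 0.06924^4) / 2 = 3.61 × 10⁻⁵ m⁴
  Case 3: J = (π × 0.02533^4) / 2 = 6.466 × 10⁻⁷ m⁴
  Case 4: J = (π × 0.0752^4) / 2 = 5.023 × 10⁻⁵ m⁴
Ordering: 5.023 × 10⁻⁵ m⁴ (case 4) > 3.61 × 10⁻⁵ m⁴ (case 2) > 6.466 × 10⁻⁷ m⁴ (case 3) > 2.616 × 10⁻⁸ m⁴ (case 1)
Final answer: 4, 2, 3, 1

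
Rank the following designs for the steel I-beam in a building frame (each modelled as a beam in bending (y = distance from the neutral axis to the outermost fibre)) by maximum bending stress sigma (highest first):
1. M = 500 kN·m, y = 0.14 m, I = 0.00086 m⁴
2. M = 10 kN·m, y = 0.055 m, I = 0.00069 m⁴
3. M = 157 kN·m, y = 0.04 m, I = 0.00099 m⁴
Model: a beam in bending (y = distance from the neutral axis to the outermost fibre), so sigma = (M·y) / I (SI units).
  Case 1: sigma = (500000 × 0.14) / 0.00086 = 8.14 × 10⁷ Pa = 81.4 MPa
  Case 2: sigma = (10000 × 0.055) / 0.00069 = 797100 Pa = 0.7971 MPa
  Case 3: sigma = (157000 × 0.04) / 0.00099 = 6.343 × 10⁶ Pa = 6.343 MPa
Ordering: 81.4 MPa (case 1) > 6.343 MPa (case 3) > 0.7971 MPa (case 2)
Final answer: 1, 3, 2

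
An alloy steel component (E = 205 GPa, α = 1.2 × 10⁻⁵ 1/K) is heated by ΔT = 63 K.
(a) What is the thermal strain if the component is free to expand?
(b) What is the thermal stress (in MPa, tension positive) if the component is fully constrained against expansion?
(a) Free thermal strain ε_th = α·ΔT = (1.2 × 10⁻⁵) × 63 = 0.000756
(b) Fully constrained, the expansion is suppressed, so σ = -E·α·ΔT. Convert E = 205 GPa = 2.05 × 10¹¹ Pa.
  σ = -(2.05 × 10¹¹) × (1.2 × 10⁻⁵) × 63 = -1.55 × 10⁸ Pa = -155 MPa (compressive)
Final answer: (a) ε_th = 0.000756, (b) σ = -155 MPa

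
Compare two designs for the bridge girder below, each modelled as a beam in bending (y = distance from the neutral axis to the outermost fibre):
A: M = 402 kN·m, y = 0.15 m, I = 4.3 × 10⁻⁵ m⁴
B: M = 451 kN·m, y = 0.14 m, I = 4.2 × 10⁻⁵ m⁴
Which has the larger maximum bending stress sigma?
Model: a beam in bending (y = distance from the neutral axis to the outermost fibre), so sigma = (M·y) / I (SI units).
  A: sigma = (402000 × 0.15) / (4.3 × 10⁻⁵) = 1.402 × 10⁹ Pa = 1402 MPa
  B: sigma = (451000 × 0.14) / (4.2 × 10⁻⁵) = 1.503 × 10⁹ Pa = 1503 MPa
1503 MPa > 1402 MPa, so B is larger.
Final answer: B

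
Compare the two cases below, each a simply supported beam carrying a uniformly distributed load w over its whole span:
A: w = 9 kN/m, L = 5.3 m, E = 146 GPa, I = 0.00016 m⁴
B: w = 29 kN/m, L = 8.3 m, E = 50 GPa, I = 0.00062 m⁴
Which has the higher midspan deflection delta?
Model: a simply supported beam carrying a uniformly distributed load w over its whole span, so delta = (5·w·L^4) / (384·E·I) (SI units).
  A: delta = (5 × 9000 × 5.3^4) / (384 × (1.46 × 10¹¹) × 0.00016) = 0.003958 m = 3.958 mm
  B: delta = (5 × 29000 × 8.3^4) / (384 × (5 × 10¹⁰) × 0.00062) = 0.05781 m = 57.81 mm
57.81 mm > 3.958 mm, so B is larger.
Final answer: B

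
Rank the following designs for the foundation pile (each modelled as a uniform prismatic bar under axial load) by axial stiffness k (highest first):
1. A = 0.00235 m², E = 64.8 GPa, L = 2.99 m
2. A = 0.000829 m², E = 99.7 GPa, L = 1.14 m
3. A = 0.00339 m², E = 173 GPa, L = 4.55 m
Model: a uniform prismatic bar under axial load, so k = (A·E) / L (SI units).
  Case 1: k = (0.00235 × (6.48 × 10¹⁰)) / 2.99 = 5.093 × 10⁷ N/m = 50.93 MN/m
  Case 2: k = (0.000829 × (9.97 × 10¹⁰)) / 1.14 = 7.25 × 10⁷ N/m = 72.5 MN/m
  Case 3: k = (0.00339 × (1.73 × 10¹¹)) / 4.55 = 1.289 × 10⁸ N/m = 128.9 MN/m
Ordering: 128.9 MN/m (case 3) > 72.5 MN/m (case 2) > 50.93 MN/m (case 1)
Final answer: 3, 2, 1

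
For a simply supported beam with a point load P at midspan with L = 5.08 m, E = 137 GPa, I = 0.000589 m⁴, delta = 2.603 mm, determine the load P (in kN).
Model: a simply supported beam with a point load P at midspan, so delta = (P·L^3) / (48·E·I).
Solve for P: P = (48·delta·E·I) / L^3.
Convert to SI units:
  E = 137 GPa = 1.37 × 10¹¹ Pa
  delta = 2.603 mm = 0.002603 m
Substitute:
  P = (48 × 0.002603 × (1.37 × 10¹¹) × 0.000589) / 5.08^3
  P = 76910 N
Convert: P = 76910 N = 76.91 kN
Final answer: P = 76.91 kN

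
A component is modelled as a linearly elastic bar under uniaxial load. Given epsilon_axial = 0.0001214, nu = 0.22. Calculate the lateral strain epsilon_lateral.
Model: a linearly elastic bar under uniaxial load, so epsilon_lateral = -nu·epsilon_axial.
Substitute:
  epsilon_lateral = -(0.22 × 0.0001214)
  epsilon_lateral = -2.671 × 10⁻⁵
Final answer: epsilon_lateral = -2.671 × 10⁻⁵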